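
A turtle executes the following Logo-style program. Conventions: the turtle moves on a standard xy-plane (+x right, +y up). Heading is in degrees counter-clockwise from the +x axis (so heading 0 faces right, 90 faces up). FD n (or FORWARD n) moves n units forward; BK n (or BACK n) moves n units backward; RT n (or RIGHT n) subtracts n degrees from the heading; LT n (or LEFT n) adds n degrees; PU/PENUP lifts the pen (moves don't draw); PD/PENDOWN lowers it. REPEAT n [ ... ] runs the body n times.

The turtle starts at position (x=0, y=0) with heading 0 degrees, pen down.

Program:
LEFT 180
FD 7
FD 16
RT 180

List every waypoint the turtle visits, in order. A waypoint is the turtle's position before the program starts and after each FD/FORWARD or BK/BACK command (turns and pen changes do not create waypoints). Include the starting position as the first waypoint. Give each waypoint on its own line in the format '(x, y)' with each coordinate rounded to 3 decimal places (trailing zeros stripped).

Executing turtle program step by step:
Start: pos=(0,0), heading=0, pen down
LT 180: heading 0 -> 180
FD 7: (0,0) -> (-7,0) [heading=180, draw]
FD 16: (-7,0) -> (-23,0) [heading=180, draw]
RT 180: heading 180 -> 0
Final: pos=(-23,0), heading=0, 2 segment(s) drawn
Waypoints (3 total):
(0, 0)
(-7, 0)
(-23, 0)

Answer: (0, 0)
(-7, 0)
(-23, 0)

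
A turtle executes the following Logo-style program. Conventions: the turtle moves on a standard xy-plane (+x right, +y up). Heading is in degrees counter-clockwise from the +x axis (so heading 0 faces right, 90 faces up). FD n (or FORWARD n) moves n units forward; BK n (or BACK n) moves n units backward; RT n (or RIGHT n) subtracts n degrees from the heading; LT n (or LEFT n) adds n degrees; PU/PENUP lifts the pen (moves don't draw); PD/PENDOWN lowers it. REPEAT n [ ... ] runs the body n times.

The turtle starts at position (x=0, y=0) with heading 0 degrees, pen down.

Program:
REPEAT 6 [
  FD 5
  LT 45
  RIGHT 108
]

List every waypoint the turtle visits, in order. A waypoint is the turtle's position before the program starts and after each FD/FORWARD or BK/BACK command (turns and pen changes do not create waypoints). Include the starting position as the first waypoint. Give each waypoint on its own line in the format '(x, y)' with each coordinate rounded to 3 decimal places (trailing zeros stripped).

Answer: (0, 0)
(5, 0)
(7.27, -4.455)
(4.331, -8.5)
(-0.607, -7.718)
(-2.153, -2.963)
(1.383, 0.573)

Derivation:
Executing turtle program step by step:
Start: pos=(0,0), heading=0, pen down
REPEAT 6 [
  -- iteration 1/6 --
  FD 5: (0,0) -> (5,0) [heading=0, draw]
  LT 45: heading 0 -> 45
  RT 108: heading 45 -> 297
  -- iteration 2/6 --
  FD 5: (5,0) -> (7.27,-4.455) [heading=297, draw]
  LT 45: heading 297 -> 342
  RT 108: heading 342 -> 234
  -- iteration 3/6 --
  FD 5: (7.27,-4.455) -> (4.331,-8.5) [heading=234, draw]
  LT 45: heading 234 -> 279
  RT 108: heading 279 -> 171
  -- iteration 4/6 --
  FD 5: (4.331,-8.5) -> (-0.607,-7.718) [heading=171, draw]
  LT 45: heading 171 -> 216
  RT 108: heading 216 -> 108
  -- iteration 5/6 --
  FD 5: (-0.607,-7.718) -> (-2.153,-2.963) [heading=108, draw]
  LT 45: heading 108 -> 153
  RT 108: heading 153 -> 45
  -- iteration 6/6 --
  FD 5: (-2.153,-2.963) -> (1.383,0.573) [heading=45, draw]
  LT 45: heading 45 -> 90
  RT 108: heading 90 -> 342
]
Final: pos=(1.383,0.573), heading=342, 6 segment(s) drawn
Waypoints (7 total):
(0, 0)
(5, 0)
(7.27, -4.455)
(4.331, -8.5)
(-0.607, -7.718)
(-2.153, -2.963)
(1.383, 0.573)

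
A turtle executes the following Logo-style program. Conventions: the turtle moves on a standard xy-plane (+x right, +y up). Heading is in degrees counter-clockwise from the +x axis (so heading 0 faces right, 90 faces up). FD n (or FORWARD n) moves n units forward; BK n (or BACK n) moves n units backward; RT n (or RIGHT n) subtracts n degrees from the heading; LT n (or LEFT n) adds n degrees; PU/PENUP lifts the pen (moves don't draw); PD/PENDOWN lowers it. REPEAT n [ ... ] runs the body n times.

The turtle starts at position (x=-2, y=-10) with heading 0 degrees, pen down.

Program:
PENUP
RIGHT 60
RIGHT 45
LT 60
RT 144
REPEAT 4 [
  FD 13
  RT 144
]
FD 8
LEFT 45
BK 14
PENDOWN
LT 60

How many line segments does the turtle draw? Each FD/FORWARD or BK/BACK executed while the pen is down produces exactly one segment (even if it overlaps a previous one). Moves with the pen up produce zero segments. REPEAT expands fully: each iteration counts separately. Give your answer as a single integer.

Executing turtle program step by step:
Start: pos=(-2,-10), heading=0, pen down
PU: pen up
RT 60: heading 0 -> 300
RT 45: heading 300 -> 255
LT 60: heading 255 -> 315
RT 144: heading 315 -> 171
REPEAT 4 [
  -- iteration 1/4 --
  FD 13: (-2,-10) -> (-14.84,-7.966) [heading=171, move]
  RT 144: heading 171 -> 27
  -- iteration 2/4 --
  FD 13: (-14.84,-7.966) -> (-3.257,-2.064) [heading=27, move]
  RT 144: heading 27 -> 243
  -- iteration 3/4 --
  FD 13: (-3.257,-2.064) -> (-9.159,-13.648) [heading=243, move]
  RT 144: heading 243 -> 99
  -- iteration 4/4 --
  FD 13: (-9.159,-13.648) -> (-11.192,-0.808) [heading=99, move]
  RT 144: heading 99 -> 315
]
FD 8: (-11.192,-0.808) -> (-5.536,-6.464) [heading=315, move]
LT 45: heading 315 -> 0
BK 14: (-5.536,-6.464) -> (-19.536,-6.464) [heading=0, move]
PD: pen down
LT 60: heading 0 -> 60
Final: pos=(-19.536,-6.464), heading=60, 0 segment(s) drawn
Segments drawn: 0

Answer: 0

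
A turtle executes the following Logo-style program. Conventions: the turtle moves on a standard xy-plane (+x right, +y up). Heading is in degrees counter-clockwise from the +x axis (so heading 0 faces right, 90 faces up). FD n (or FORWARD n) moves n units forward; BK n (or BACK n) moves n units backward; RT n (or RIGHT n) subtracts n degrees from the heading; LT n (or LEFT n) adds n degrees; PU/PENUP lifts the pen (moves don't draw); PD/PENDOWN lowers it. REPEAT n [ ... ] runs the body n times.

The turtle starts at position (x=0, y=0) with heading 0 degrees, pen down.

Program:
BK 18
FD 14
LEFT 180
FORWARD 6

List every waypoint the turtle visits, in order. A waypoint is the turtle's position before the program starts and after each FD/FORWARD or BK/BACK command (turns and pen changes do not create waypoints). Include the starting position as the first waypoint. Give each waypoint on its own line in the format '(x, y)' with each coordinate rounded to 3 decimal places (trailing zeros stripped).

Executing turtle program step by step:
Start: pos=(0,0), heading=0, pen down
BK 18: (0,0) -> (-18,0) [heading=0, draw]
FD 14: (-18,0) -> (-4,0) [heading=0, draw]
LT 180: heading 0 -> 180
FD 6: (-4,0) -> (-10,0) [heading=180, draw]
Final: pos=(-10,0), heading=180, 3 segment(s) drawn
Waypoints (4 total):
(0, 0)
(-18, 0)
(-4, 0)
(-10, 0)

Answer: (0, 0)
(-18, 0)
(-4, 0)
(-10, 0)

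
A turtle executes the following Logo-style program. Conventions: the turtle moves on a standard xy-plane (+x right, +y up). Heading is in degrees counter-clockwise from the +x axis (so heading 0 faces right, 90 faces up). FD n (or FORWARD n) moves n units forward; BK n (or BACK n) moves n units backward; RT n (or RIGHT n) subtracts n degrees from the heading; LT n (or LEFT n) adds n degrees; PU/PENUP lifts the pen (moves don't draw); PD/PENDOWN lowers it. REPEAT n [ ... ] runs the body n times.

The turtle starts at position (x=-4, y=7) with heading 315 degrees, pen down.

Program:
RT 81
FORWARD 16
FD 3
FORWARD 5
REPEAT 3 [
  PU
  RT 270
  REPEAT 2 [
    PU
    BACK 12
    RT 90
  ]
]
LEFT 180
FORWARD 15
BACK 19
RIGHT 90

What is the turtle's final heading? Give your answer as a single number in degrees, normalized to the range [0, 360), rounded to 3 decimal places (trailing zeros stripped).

Answer: 54

Derivation:
Executing turtle program step by step:
Start: pos=(-4,7), heading=315, pen down
RT 81: heading 315 -> 234
FD 16: (-4,7) -> (-13.405,-5.944) [heading=234, draw]
FD 3: (-13.405,-5.944) -> (-15.168,-8.371) [heading=234, draw]
FD 5: (-15.168,-8.371) -> (-18.107,-12.416) [heading=234, draw]
REPEAT 3 [
  -- iteration 1/3 --
  PU: pen up
  RT 270: heading 234 -> 324
  REPEAT 2 [
    -- iteration 1/2 --
    PU: pen up
    BK 12: (-18.107,-12.416) -> (-27.815,-5.363) [heading=324, move]
    RT 90: heading 324 -> 234
    -- iteration 2/2 --
    PU: pen up
    BK 12: (-27.815,-5.363) -> (-20.762,4.345) [heading=234, move]
    RT 90: heading 234 -> 144
  ]
  -- iteration 2/3 --
  PU: pen up
  RT 270: heading 144 -> 234
  REPEAT 2 [
    -- iteration 1/2 --
    PU: pen up
    BK 12: (-20.762,4.345) -> (-13.708,14.053) [heading=234, move]
    RT 90: heading 234 -> 144
    -- iteration 2/2 --
    PU: pen up
    BK 12: (-13.708,14.053) -> (-4,7) [heading=144, move]
    RT 90: heading 144 -> 54
  ]
  -- iteration 3/3 --
  PU: pen up
  RT 270: heading 54 -> 144
  REPEAT 2 [
    -- iteration 1/2 --
    PU: pen up
    BK 12: (-4,7) -> (5.708,-0.053) [heading=144, move]
    RT 90: heading 144 -> 54
    -- iteration 2/2 --
    PU: pen up
    BK 12: (5.708,-0.053) -> (-1.345,-9.762) [heading=54, move]
    RT 90: heading 54 -> 324
  ]
]
LT 180: heading 324 -> 144
FD 15: (-1.345,-9.762) -> (-13.48,-0.945) [heading=144, move]
BK 19: (-13.48,-0.945) -> (1.891,-12.113) [heading=144, move]
RT 90: heading 144 -> 54
Final: pos=(1.891,-12.113), heading=54, 3 segment(s) drawn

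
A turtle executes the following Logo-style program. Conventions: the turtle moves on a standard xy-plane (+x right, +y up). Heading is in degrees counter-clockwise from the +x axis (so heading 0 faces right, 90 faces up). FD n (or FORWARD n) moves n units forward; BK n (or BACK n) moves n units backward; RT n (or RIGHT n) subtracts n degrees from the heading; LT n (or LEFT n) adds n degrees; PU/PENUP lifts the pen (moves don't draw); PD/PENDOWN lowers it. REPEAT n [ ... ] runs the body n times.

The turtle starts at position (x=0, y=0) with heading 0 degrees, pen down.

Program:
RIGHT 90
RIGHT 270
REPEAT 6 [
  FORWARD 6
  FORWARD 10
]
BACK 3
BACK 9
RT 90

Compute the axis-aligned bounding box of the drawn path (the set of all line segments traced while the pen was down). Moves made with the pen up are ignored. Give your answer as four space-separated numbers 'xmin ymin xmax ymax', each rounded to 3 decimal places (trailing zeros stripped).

Executing turtle program step by step:
Start: pos=(0,0), heading=0, pen down
RT 90: heading 0 -> 270
RT 270: heading 270 -> 0
REPEAT 6 [
  -- iteration 1/6 --
  FD 6: (0,0) -> (6,0) [heading=0, draw]
  FD 10: (6,0) -> (16,0) [heading=0, draw]
  -- iteration 2/6 --
  FD 6: (16,0) -> (22,0) [heading=0, draw]
  FD 10: (22,0) -> (32,0) [heading=0, draw]
  -- iteration 3/6 --
  FD 6: (32,0) -> (38,0) [heading=0, draw]
  FD 10: (38,0) -> (48,0) [heading=0, draw]
  -- iteration 4/6 --
  FD 6: (48,0) -> (54,0) [heading=0, draw]
  FD 10: (54,0) -> (64,0) [heading=0, draw]
  -- iteration 5/6 --
  FD 6: (64,0) -> (70,0) [heading=0, draw]
  FD 10: (70,0) -> (80,0) [heading=0, draw]
  -- iteration 6/6 --
  FD 6: (80,0) -> (86,0) [heading=0, draw]
  FD 10: (86,0) -> (96,0) [heading=0, draw]
]
BK 3: (96,0) -> (93,0) [heading=0, draw]
BK 9: (93,0) -> (84,0) [heading=0, draw]
RT 90: heading 0 -> 270
Final: pos=(84,0), heading=270, 14 segment(s) drawn

Segment endpoints: x in {0, 6, 16, 22, 32, 38, 48, 54, 64, 70, 80, 84, 86, 93, 96}, y in {0, 0, 0, 0, 0, 0, 0, 0, 0, 0, 0, 0, 0, 0, 0}
xmin=0, ymin=0, xmax=96, ymax=0

Answer: 0 0 96 0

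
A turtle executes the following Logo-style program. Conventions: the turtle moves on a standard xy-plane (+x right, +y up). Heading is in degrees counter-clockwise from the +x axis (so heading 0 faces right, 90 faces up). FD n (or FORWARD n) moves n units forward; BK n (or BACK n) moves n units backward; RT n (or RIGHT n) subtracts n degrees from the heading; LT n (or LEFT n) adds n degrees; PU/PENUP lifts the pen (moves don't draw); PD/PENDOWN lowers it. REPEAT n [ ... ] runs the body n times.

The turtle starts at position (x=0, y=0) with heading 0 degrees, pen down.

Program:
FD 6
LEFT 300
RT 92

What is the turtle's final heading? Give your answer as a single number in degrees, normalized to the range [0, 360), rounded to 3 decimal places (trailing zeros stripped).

Answer: 208

Derivation:
Executing turtle program step by step:
Start: pos=(0,0), heading=0, pen down
FD 6: (0,0) -> (6,0) [heading=0, draw]
LT 300: heading 0 -> 300
RT 92: heading 300 -> 208
Final: pos=(6,0), heading=208, 1 segment(s) drawn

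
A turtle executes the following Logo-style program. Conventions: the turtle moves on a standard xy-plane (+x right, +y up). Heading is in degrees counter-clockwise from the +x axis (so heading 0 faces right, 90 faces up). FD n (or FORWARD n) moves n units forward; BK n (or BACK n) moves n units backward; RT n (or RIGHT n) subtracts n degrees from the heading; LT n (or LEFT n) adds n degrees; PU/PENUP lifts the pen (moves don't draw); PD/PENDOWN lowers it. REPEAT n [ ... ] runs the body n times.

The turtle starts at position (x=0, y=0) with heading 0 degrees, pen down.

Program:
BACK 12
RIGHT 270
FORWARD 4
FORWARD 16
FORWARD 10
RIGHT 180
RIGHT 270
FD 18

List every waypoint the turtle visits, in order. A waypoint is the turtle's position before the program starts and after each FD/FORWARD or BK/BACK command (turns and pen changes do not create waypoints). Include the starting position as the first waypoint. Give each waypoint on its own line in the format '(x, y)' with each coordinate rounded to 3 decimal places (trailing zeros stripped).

Answer: (0, 0)
(-12, 0)
(-12, 4)
(-12, 20)
(-12, 30)
(6, 30)

Derivation:
Executing turtle program step by step:
Start: pos=(0,0), heading=0, pen down
BK 12: (0,0) -> (-12,0) [heading=0, draw]
RT 270: heading 0 -> 90
FD 4: (-12,0) -> (-12,4) [heading=90, draw]
FD 16: (-12,4) -> (-12,20) [heading=90, draw]
FD 10: (-12,20) -> (-12,30) [heading=90, draw]
RT 180: heading 90 -> 270
RT 270: heading 270 -> 0
FD 18: (-12,30) -> (6,30) [heading=0, draw]
Final: pos=(6,30), heading=0, 5 segment(s) drawn
Waypoints (6 total):
(0, 0)
(-12, 0)
(-12, 4)
(-12, 20)
(-12, 30)
(6, 30)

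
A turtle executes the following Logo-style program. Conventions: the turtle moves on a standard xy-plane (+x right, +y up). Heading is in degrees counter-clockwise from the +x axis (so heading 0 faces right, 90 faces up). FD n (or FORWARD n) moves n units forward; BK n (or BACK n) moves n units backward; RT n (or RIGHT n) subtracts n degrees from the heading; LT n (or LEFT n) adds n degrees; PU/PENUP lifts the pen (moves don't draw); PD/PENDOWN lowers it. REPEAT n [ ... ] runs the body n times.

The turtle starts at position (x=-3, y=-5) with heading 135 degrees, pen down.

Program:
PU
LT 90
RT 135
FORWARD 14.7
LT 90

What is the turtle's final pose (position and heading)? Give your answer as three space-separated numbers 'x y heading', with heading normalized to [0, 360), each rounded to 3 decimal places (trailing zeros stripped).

Answer: -3 9.7 180

Derivation:
Executing turtle program step by step:
Start: pos=(-3,-5), heading=135, pen down
PU: pen up
LT 90: heading 135 -> 225
RT 135: heading 225 -> 90
FD 14.7: (-3,-5) -> (-3,9.7) [heading=90, move]
LT 90: heading 90 -> 180
Final: pos=(-3,9.7), heading=180, 0 segment(s) drawn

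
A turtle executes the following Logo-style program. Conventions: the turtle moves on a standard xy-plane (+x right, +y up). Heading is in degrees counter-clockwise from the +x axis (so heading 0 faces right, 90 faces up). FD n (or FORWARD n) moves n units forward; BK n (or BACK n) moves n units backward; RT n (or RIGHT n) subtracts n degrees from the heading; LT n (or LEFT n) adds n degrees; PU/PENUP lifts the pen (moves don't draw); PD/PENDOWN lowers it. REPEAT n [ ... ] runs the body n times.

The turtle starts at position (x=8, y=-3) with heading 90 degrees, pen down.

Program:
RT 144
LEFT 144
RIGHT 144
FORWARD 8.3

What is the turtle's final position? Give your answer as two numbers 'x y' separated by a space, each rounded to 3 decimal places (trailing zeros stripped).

Executing turtle program step by step:
Start: pos=(8,-3), heading=90, pen down
RT 144: heading 90 -> 306
LT 144: heading 306 -> 90
RT 144: heading 90 -> 306
FD 8.3: (8,-3) -> (12.879,-9.715) [heading=306, draw]
Final: pos=(12.879,-9.715), heading=306, 1 segment(s) drawn

Answer: 12.879 -9.715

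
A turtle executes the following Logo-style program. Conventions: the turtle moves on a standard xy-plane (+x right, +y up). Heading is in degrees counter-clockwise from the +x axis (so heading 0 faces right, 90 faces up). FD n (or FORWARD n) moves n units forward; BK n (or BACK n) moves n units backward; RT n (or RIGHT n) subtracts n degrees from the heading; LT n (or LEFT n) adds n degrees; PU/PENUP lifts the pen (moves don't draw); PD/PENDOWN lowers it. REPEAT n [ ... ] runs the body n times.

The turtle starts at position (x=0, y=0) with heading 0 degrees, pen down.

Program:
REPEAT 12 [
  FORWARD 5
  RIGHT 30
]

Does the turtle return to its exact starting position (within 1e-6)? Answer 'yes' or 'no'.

Answer: yes

Derivation:
Executing turtle program step by step:
Start: pos=(0,0), heading=0, pen down
REPEAT 12 [
  -- iteration 1/12 --
  FD 5: (0,0) -> (5,0) [heading=0, draw]
  RT 30: heading 0 -> 330
  -- iteration 2/12 --
  FD 5: (5,0) -> (9.33,-2.5) [heading=330, draw]
  RT 30: heading 330 -> 300
  -- iteration 3/12 --
  FD 5: (9.33,-2.5) -> (11.83,-6.83) [heading=300, draw]
  RT 30: heading 300 -> 270
  -- iteration 4/12 --
  FD 5: (11.83,-6.83) -> (11.83,-11.83) [heading=270, draw]
  RT 30: heading 270 -> 240
  -- iteration 5/12 --
  FD 5: (11.83,-11.83) -> (9.33,-16.16) [heading=240, draw]
  RT 30: heading 240 -> 210
  -- iteration 6/12 --
  FD 5: (9.33,-16.16) -> (5,-18.66) [heading=210, draw]
  RT 30: heading 210 -> 180
  -- iteration 7/12 --
  FD 5: (5,-18.66) -> (0,-18.66) [heading=180, draw]
  RT 30: heading 180 -> 150
  -- iteration 8/12 --
  FD 5: (0,-18.66) -> (-4.33,-16.16) [heading=150, draw]
  RT 30: heading 150 -> 120
  -- iteration 9/12 --
  FD 5: (-4.33,-16.16) -> (-6.83,-11.83) [heading=120, draw]
  RT 30: heading 120 -> 90
  -- iteration 10/12 --
  FD 5: (-6.83,-11.83) -> (-6.83,-6.83) [heading=90, draw]
  RT 30: heading 90 -> 60
  -- iteration 11/12 --
  FD 5: (-6.83,-6.83) -> (-4.33,-2.5) [heading=60, draw]
  RT 30: heading 60 -> 30
  -- iteration 12/12 --
  FD 5: (-4.33,-2.5) -> (0,0) [heading=30, draw]
  RT 30: heading 30 -> 0
]
Final: pos=(0,0), heading=0, 12 segment(s) drawn

Start position: (0, 0)
Final position: (0, 0)
Distance = 0; < 1e-6 -> CLOSED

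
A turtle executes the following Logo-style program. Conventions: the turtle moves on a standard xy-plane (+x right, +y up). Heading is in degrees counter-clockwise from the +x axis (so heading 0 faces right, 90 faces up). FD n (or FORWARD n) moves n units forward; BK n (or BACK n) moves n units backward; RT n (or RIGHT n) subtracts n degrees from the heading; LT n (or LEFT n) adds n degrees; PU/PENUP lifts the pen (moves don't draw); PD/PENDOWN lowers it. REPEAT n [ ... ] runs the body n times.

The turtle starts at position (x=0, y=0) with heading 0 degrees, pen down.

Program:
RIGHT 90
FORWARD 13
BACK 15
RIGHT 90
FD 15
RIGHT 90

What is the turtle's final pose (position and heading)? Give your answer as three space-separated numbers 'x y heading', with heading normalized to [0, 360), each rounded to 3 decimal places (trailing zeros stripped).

Executing turtle program step by step:
Start: pos=(0,0), heading=0, pen down
RT 90: heading 0 -> 270
FD 13: (0,0) -> (0,-13) [heading=270, draw]
BK 15: (0,-13) -> (0,2) [heading=270, draw]
RT 90: heading 270 -> 180
FD 15: (0,2) -> (-15,2) [heading=180, draw]
RT 90: heading 180 -> 90
Final: pos=(-15,2), heading=90, 3 segment(s) drawn

Answer: -15 2 90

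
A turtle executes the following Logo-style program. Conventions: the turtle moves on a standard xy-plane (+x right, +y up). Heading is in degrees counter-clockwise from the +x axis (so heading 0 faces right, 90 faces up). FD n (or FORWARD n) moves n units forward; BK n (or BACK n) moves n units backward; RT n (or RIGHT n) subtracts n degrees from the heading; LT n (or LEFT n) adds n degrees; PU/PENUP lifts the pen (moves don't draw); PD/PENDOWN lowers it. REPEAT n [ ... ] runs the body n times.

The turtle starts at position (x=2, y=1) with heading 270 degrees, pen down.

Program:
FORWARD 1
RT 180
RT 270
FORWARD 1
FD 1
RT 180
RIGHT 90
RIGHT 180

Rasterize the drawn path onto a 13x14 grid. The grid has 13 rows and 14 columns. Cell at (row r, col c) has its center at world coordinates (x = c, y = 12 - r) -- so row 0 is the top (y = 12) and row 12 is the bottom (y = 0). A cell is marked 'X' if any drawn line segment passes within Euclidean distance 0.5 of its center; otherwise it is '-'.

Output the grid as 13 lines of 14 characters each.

Segment 0: (2,1) -> (2,0)
Segment 1: (2,0) -> (1,-0)
Segment 2: (1,-0) -> (-0,-0)

Answer: --------------
--------------
--------------
--------------
--------------
--------------
--------------
--------------
--------------
--------------
--------------
--X-----------
XXX-----------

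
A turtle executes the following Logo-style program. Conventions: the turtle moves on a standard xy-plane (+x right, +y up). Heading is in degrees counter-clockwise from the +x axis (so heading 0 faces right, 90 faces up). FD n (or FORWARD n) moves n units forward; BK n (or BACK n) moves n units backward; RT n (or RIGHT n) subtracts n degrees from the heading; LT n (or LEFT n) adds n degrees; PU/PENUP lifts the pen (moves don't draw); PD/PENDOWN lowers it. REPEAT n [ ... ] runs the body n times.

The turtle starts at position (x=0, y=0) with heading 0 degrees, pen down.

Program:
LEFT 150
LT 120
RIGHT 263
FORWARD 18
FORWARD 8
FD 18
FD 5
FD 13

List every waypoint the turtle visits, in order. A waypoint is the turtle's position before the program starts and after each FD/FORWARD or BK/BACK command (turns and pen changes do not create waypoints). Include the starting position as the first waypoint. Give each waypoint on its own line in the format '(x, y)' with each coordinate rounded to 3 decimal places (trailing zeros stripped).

Executing turtle program step by step:
Start: pos=(0,0), heading=0, pen down
LT 150: heading 0 -> 150
LT 120: heading 150 -> 270
RT 263: heading 270 -> 7
FD 18: (0,0) -> (17.866,2.194) [heading=7, draw]
FD 8: (17.866,2.194) -> (25.806,3.169) [heading=7, draw]
FD 18: (25.806,3.169) -> (43.672,5.362) [heading=7, draw]
FD 5: (43.672,5.362) -> (48.635,5.972) [heading=7, draw]
FD 13: (48.635,5.972) -> (61.538,7.556) [heading=7, draw]
Final: pos=(61.538,7.556), heading=7, 5 segment(s) drawn
Waypoints (6 total):
(0, 0)
(17.866, 2.194)
(25.806, 3.169)
(43.672, 5.362)
(48.635, 5.972)
(61.538, 7.556)

Answer: (0, 0)
(17.866, 2.194)
(25.806, 3.169)
(43.672, 5.362)
(48.635, 5.972)
(61.538, 7.556)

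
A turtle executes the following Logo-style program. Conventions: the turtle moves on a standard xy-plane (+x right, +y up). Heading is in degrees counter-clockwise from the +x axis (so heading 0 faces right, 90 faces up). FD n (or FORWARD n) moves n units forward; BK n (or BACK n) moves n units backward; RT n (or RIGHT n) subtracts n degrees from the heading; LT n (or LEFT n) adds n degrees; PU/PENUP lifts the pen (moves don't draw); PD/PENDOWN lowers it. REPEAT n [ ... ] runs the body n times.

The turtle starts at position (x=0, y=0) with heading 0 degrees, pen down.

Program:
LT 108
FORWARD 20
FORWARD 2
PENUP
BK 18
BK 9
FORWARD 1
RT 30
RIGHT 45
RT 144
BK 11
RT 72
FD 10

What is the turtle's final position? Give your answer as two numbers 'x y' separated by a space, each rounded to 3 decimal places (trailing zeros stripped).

Executing turtle program step by step:
Start: pos=(0,0), heading=0, pen down
LT 108: heading 0 -> 108
FD 20: (0,0) -> (-6.18,19.021) [heading=108, draw]
FD 2: (-6.18,19.021) -> (-6.798,20.923) [heading=108, draw]
PU: pen up
BK 18: (-6.798,20.923) -> (-1.236,3.804) [heading=108, move]
BK 9: (-1.236,3.804) -> (1.545,-4.755) [heading=108, move]
FD 1: (1.545,-4.755) -> (1.236,-3.804) [heading=108, move]
RT 30: heading 108 -> 78
RT 45: heading 78 -> 33
RT 144: heading 33 -> 249
BK 11: (1.236,-3.804) -> (5.178,6.465) [heading=249, move]
RT 72: heading 249 -> 177
FD 10: (5.178,6.465) -> (-4.808,6.989) [heading=177, move]
Final: pos=(-4.808,6.989), heading=177, 2 segment(s) drawn

Answer: -4.808 6.989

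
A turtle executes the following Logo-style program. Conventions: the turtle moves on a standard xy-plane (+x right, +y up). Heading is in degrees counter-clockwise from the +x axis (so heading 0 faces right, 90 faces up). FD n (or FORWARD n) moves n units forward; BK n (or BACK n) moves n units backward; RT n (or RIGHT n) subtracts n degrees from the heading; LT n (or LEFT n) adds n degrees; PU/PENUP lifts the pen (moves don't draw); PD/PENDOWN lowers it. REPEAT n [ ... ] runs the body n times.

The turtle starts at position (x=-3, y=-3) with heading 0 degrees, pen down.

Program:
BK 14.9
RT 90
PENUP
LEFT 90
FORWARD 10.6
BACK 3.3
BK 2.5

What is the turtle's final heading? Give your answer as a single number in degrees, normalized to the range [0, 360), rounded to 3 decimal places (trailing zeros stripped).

Executing turtle program step by step:
Start: pos=(-3,-3), heading=0, pen down
BK 14.9: (-3,-3) -> (-17.9,-3) [heading=0, draw]
RT 90: heading 0 -> 270
PU: pen up
LT 90: heading 270 -> 0
FD 10.6: (-17.9,-3) -> (-7.3,-3) [heading=0, move]
BK 3.3: (-7.3,-3) -> (-10.6,-3) [heading=0, move]
BK 2.5: (-10.6,-3) -> (-13.1,-3) [heading=0, move]
Final: pos=(-13.1,-3), heading=0, 1 segment(s) drawn

Answer: 0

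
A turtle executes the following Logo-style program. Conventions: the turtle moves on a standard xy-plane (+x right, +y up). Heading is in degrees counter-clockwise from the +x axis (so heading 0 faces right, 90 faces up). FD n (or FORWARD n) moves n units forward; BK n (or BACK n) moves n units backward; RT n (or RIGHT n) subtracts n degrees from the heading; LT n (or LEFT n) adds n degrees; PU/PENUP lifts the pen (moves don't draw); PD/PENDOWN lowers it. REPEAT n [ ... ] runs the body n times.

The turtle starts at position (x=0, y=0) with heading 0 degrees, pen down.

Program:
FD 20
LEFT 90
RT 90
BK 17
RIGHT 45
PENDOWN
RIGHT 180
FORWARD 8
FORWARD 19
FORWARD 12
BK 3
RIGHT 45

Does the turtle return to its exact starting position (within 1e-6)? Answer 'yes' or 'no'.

Executing turtle program step by step:
Start: pos=(0,0), heading=0, pen down
FD 20: (0,0) -> (20,0) [heading=0, draw]
LT 90: heading 0 -> 90
RT 90: heading 90 -> 0
BK 17: (20,0) -> (3,0) [heading=0, draw]
RT 45: heading 0 -> 315
PD: pen down
RT 180: heading 315 -> 135
FD 8: (3,0) -> (-2.657,5.657) [heading=135, draw]
FD 19: (-2.657,5.657) -> (-16.092,19.092) [heading=135, draw]
FD 12: (-16.092,19.092) -> (-24.577,27.577) [heading=135, draw]
BK 3: (-24.577,27.577) -> (-22.456,25.456) [heading=135, draw]
RT 45: heading 135 -> 90
Final: pos=(-22.456,25.456), heading=90, 6 segment(s) drawn

Start position: (0, 0)
Final position: (-22.456, 25.456)
Distance = 33.945; >= 1e-6 -> NOT closed

Answer: no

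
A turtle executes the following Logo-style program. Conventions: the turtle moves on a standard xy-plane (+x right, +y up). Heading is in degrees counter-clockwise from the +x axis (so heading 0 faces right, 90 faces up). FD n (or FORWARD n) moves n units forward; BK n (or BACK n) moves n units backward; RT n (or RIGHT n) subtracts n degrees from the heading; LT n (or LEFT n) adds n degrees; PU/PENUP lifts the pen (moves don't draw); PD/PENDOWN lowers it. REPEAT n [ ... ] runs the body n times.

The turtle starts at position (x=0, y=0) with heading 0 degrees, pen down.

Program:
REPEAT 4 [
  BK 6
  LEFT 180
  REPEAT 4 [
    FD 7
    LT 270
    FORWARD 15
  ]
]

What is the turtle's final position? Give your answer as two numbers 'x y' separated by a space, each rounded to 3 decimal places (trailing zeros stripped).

Executing turtle program step by step:
Start: pos=(0,0), heading=0, pen down
REPEAT 4 [
  -- iteration 1/4 --
  BK 6: (0,0) -> (-6,0) [heading=0, draw]
  LT 180: heading 0 -> 180
  REPEAT 4 [
    -- iteration 1/4 --
    FD 7: (-6,0) -> (-13,0) [heading=180, draw]
    LT 270: heading 180 -> 90
    FD 15: (-13,0) -> (-13,15) [heading=90, draw]
    -- iteration 2/4 --
    FD 7: (-13,15) -> (-13,22) [heading=90, draw]
    LT 270: heading 90 -> 0
    FD 15: (-13,22) -> (2,22) [heading=0, draw]
    -- iteration 3/4 --
    FD 7: (2,22) -> (9,22) [heading=0, draw]
    LT 270: heading 0 -> 270
    FD 15: (9,22) -> (9,7) [heading=270, draw]
    -- iteration 4/4 --
    FD 7: (9,7) -> (9,0) [heading=270, draw]
    LT 270: heading 270 -> 180
    FD 15: (9,0) -> (-6,0) [heading=180, draw]
  ]
  -- iteration 2/4 --
  BK 6: (-6,0) -> (0,0) [heading=180, draw]
  LT 180: heading 180 -> 0
  REPEAT 4 [
    -- iteration 1/4 --
    FD 7: (0,0) -> (7,0) [heading=0, draw]
    LT 270: heading 0 -> 270
    FD 15: (7,0) -> (7,-15) [heading=270, draw]
    -- iteration 2/4 --
    FD 7: (7,-15) -> (7,-22) [heading=270, draw]
    LT 270: heading 270 -> 180
    FD 15: (7,-22) -> (-8,-22) [heading=180, draw]
    -- iteration 3/4 --
    FD 7: (-8,-22) -> (-15,-22) [heading=180, draw]
    LT 270: heading 180 -> 90
    FD 15: (-15,-22) -> (-15,-7) [heading=90, draw]
    -- iteration 4/4 --
    FD 7: (-15,-7) -> (-15,0) [heading=90, draw]
    LT 270: heading 90 -> 0
    FD 15: (-15,0) -> (0,0) [heading=0, draw]
  ]
  -- iteration 3/4 --
  BK 6: (0,0) -> (-6,0) [heading=0, draw]
  LT 180: heading 0 -> 180
  REPEAT 4 [
    -- iteration 1/4 --
    FD 7: (-6,0) -> (-13,0) [heading=180, draw]
    LT 270: heading 180 -> 90
    FD 15: (-13,0) -> (-13,15) [heading=90, draw]
    -- iteration 2/4 --
    FD 7: (-13,15) -> (-13,22) [heading=90, draw]
    LT 270: heading 90 -> 0
    FD 15: (-13,22) -> (2,22) [heading=0, draw]
    -- iteration 3/4 --
    FD 7: (2,22) -> (9,22) [heading=0, draw]
    LT 270: heading 0 -> 270
    FD 15: (9,22) -> (9,7) [heading=270, draw]
    -- iteration 4/4 --
    FD 7: (9,7) -> (9,0) [heading=270, draw]
    LT 270: heading 270 -> 180
    FD 15: (9,0) -> (-6,0) [heading=180, draw]
  ]
  -- iteration 4/4 --
  BK 6: (-6,0) -> (0,0) [heading=180, draw]
  LT 180: heading 180 -> 0
  REPEAT 4 [
    -- iteration 1/4 --
    FD 7: (0,0) -> (7,0) [heading=0, draw]
    LT 270: heading 0 -> 270
    FD 15: (7,0) -> (7,-15) [heading=270, draw]
    -- iteration 2/4 --
    FD 7: (7,-15) -> (7,-22) [heading=270, draw]
    LT 270: heading 270 -> 180
    FD 15: (7,-22) -> (-8,-22) [heading=180, draw]
    -- iteration 3/4 --
    FD 7: (-8,-22) -> (-15,-22) [heading=180, draw]
    LT 270: heading 180 -> 90
    FD 15: (-15,-22) -> (-15,-7) [heading=90, draw]
    -- iteration 4/4 --
    FD 7: (-15,-7) -> (-15,0) [heading=90, draw]
    LT 270: heading 90 -> 0
    FD 15: (-15,0) -> (0,0) [heading=0, draw]
  ]
]
Final: pos=(0,0), heading=0, 36 segment(s) drawn

Answer: 0 0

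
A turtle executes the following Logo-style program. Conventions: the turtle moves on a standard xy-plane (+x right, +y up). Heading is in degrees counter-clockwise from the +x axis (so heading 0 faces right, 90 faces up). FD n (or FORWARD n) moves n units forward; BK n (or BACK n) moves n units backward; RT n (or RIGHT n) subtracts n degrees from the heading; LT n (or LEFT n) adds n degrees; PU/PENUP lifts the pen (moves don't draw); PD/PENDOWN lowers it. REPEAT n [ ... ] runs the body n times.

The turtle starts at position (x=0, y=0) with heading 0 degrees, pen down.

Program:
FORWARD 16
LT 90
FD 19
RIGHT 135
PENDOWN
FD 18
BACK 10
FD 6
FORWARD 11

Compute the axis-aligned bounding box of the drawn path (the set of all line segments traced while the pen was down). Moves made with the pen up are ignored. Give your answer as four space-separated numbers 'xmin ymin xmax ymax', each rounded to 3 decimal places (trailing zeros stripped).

Answer: 0 0 33.678 19

Derivation:
Executing turtle program step by step:
Start: pos=(0,0), heading=0, pen down
FD 16: (0,0) -> (16,0) [heading=0, draw]
LT 90: heading 0 -> 90
FD 19: (16,0) -> (16,19) [heading=90, draw]
RT 135: heading 90 -> 315
PD: pen down
FD 18: (16,19) -> (28.728,6.272) [heading=315, draw]
BK 10: (28.728,6.272) -> (21.657,13.343) [heading=315, draw]
FD 6: (21.657,13.343) -> (25.899,9.101) [heading=315, draw]
FD 11: (25.899,9.101) -> (33.678,1.322) [heading=315, draw]
Final: pos=(33.678,1.322), heading=315, 6 segment(s) drawn

Segment endpoints: x in {0, 16, 21.657, 25.899, 28.728, 33.678}, y in {0, 1.322, 6.272, 9.101, 13.343, 19}
xmin=0, ymin=0, xmax=33.678, ymax=19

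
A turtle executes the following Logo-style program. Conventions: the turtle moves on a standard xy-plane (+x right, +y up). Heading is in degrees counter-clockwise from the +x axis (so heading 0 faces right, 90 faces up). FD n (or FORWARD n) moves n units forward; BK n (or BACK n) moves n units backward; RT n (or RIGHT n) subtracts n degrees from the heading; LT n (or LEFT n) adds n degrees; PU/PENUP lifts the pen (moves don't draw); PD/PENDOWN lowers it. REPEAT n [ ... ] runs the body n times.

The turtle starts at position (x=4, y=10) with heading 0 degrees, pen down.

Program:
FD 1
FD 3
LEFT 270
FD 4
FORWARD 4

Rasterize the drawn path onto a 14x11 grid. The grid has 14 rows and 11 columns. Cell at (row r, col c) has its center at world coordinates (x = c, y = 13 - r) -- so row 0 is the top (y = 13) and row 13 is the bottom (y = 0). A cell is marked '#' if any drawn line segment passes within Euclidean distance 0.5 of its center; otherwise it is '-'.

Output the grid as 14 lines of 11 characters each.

Segment 0: (4,10) -> (5,10)
Segment 1: (5,10) -> (8,10)
Segment 2: (8,10) -> (8,6)
Segment 3: (8,6) -> (8,2)

Answer: -----------
-----------
-----------
----#####--
--------#--
--------#--
--------#--
--------#--
--------#--
--------#--
--------#--
--------#--
-----------
-----------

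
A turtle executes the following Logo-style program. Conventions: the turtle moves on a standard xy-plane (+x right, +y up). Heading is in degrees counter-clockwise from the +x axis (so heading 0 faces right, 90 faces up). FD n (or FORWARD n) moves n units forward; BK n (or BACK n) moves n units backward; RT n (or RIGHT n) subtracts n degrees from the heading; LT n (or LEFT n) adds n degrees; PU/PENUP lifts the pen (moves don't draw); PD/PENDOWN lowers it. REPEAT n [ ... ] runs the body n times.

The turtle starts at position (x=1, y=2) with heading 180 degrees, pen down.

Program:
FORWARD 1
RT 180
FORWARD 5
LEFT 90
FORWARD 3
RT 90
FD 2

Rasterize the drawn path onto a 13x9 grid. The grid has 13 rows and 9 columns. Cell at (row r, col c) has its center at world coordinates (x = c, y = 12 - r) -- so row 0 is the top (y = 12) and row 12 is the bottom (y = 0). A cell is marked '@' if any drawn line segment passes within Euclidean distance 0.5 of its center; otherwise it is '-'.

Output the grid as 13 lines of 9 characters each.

Segment 0: (1,2) -> (0,2)
Segment 1: (0,2) -> (5,2)
Segment 2: (5,2) -> (5,5)
Segment 3: (5,5) -> (7,5)

Answer: ---------
---------
---------
---------
---------
---------
---------
-----@@@-
-----@---
-----@---
@@@@@@---
---------
---------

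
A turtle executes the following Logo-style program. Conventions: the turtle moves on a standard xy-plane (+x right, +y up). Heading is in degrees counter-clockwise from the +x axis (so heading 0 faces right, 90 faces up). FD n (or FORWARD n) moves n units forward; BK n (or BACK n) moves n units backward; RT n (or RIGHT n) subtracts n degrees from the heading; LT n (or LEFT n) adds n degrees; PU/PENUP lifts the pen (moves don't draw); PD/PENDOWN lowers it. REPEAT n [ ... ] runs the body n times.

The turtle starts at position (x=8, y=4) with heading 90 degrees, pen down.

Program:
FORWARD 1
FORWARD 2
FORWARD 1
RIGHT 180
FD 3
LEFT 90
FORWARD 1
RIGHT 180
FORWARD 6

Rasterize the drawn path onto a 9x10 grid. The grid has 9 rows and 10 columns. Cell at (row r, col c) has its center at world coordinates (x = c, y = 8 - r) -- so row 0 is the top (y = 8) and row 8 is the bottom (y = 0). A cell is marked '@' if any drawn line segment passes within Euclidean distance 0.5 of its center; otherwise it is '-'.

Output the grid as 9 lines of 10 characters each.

Answer: --------@-
--------@-
--------@-
---@@@@@@@
--------@-
----------
----------
----------
----------

Derivation:
Segment 0: (8,4) -> (8,5)
Segment 1: (8,5) -> (8,7)
Segment 2: (8,7) -> (8,8)
Segment 3: (8,8) -> (8,5)
Segment 4: (8,5) -> (9,5)
Segment 5: (9,5) -> (3,5)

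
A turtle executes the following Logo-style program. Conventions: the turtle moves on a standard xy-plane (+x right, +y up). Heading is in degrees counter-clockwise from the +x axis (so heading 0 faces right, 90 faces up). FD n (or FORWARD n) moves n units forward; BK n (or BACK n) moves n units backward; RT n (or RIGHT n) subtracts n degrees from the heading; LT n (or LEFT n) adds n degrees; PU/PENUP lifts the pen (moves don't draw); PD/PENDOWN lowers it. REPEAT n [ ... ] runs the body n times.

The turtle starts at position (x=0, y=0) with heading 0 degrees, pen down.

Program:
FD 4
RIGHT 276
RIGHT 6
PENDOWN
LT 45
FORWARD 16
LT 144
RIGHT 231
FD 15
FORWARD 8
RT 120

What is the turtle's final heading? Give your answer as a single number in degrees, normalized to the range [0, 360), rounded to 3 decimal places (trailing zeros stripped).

Executing turtle program step by step:
Start: pos=(0,0), heading=0, pen down
FD 4: (0,0) -> (4,0) [heading=0, draw]
RT 276: heading 0 -> 84
RT 6: heading 84 -> 78
PD: pen down
LT 45: heading 78 -> 123
FD 16: (4,0) -> (-4.714,13.419) [heading=123, draw]
LT 144: heading 123 -> 267
RT 231: heading 267 -> 36
FD 15: (-4.714,13.419) -> (7.421,22.236) [heading=36, draw]
FD 8: (7.421,22.236) -> (13.893,26.938) [heading=36, draw]
RT 120: heading 36 -> 276
Final: pos=(13.893,26.938), heading=276, 4 segment(s) drawn

Answer: 276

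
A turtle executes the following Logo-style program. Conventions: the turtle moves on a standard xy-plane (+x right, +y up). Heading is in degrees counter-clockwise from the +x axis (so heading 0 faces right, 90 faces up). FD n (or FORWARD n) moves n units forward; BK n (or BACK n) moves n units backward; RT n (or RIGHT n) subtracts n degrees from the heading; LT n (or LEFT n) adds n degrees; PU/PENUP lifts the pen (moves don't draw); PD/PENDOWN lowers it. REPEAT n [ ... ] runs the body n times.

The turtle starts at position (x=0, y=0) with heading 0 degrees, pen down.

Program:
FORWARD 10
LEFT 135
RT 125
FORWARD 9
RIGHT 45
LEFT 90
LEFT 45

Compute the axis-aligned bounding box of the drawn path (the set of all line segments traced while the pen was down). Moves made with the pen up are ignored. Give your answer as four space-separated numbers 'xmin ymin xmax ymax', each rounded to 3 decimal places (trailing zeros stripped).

Executing turtle program step by step:
Start: pos=(0,0), heading=0, pen down
FD 10: (0,0) -> (10,0) [heading=0, draw]
LT 135: heading 0 -> 135
RT 125: heading 135 -> 10
FD 9: (10,0) -> (18.863,1.563) [heading=10, draw]
RT 45: heading 10 -> 325
LT 90: heading 325 -> 55
LT 45: heading 55 -> 100
Final: pos=(18.863,1.563), heading=100, 2 segment(s) drawn

Segment endpoints: x in {0, 10, 18.863}, y in {0, 1.563}
xmin=0, ymin=0, xmax=18.863, ymax=1.563

Answer: 0 0 18.863 1.563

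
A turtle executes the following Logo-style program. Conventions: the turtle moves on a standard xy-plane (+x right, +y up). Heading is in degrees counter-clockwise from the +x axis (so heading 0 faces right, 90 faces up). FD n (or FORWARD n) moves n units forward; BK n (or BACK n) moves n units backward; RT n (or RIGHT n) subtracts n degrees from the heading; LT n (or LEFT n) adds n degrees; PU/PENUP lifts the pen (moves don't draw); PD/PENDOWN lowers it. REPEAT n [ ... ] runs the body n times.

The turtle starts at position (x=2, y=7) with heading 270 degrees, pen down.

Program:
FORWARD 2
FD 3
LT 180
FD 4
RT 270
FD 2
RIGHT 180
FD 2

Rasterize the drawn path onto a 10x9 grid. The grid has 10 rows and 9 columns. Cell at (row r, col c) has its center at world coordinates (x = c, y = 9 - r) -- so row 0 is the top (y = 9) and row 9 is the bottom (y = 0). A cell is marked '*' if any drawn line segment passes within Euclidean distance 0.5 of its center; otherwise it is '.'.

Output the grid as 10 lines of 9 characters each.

Answer: .........
.........
..*......
***......
..*......
..*......
..*......
..*......
.........
.........

Derivation:
Segment 0: (2,7) -> (2,5)
Segment 1: (2,5) -> (2,2)
Segment 2: (2,2) -> (2,6)
Segment 3: (2,6) -> (0,6)
Segment 4: (0,6) -> (2,6)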